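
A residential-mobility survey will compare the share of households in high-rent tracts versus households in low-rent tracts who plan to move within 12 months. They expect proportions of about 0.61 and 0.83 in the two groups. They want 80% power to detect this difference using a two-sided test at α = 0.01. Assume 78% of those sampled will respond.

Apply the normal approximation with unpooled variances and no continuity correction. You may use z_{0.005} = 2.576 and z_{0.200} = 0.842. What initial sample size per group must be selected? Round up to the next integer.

n = (z_{α/2} + z_β)² · [p₁(1−p₁) + p₂(1−p₂)] / (p₁ − p₂)²
  = (2.576 + 0.842)² · (0.61·0.39 + 0.83·0.17) / (-0.22)²
  = (3.418)² · (0.2379 + 0.1411) / 0.0484
  = 11.6827 · 0.3790 / 0.0484
  = 91.48
Adjust for 78% response: 91.48 / 0.78 = 117.29.
Round up → n = 118 per group.

n = 118 per group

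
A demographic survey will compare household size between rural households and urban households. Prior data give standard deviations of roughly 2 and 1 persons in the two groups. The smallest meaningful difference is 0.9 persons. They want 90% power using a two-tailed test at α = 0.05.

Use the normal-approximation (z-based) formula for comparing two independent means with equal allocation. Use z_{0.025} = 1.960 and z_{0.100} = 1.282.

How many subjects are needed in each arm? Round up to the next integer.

n = 65 per group

n = (z_{α/2} + z_β)² · (σ₁² + σ₂²) / δ²
  = (1.960 + 1.282)² · (2² + 1² = 5) / 0.9²
  = 10.5106 · 5 / 0.81
  = 64.88
Round up → n = 65 per group.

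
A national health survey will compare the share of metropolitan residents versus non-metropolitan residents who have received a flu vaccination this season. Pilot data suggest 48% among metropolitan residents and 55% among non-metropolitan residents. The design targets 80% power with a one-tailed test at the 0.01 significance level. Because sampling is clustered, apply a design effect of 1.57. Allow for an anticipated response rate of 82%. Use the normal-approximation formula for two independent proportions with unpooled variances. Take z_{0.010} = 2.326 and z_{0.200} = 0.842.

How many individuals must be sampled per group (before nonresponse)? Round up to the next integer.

n = (z_α + z_β)² · [p₁(1−p₁) + p₂(1−p₂)] / (p₁ − p₂)²
  = (2.326 + 0.842)² · (0.48·0.52 + 0.55·0.45) / (-0.07)²
  = (3.168)² · (0.2496 + 0.2475) / 0.0049
  = 10.0362 · 0.4971 / 0.0049
  = 1018.16
Design effect: 1.57 × 1018.16 = 1598.52.
Adjust for 82% response: 1598.52 / 0.82 = 1949.41.
Round up → n = 1950 per group.

n = 1950 per group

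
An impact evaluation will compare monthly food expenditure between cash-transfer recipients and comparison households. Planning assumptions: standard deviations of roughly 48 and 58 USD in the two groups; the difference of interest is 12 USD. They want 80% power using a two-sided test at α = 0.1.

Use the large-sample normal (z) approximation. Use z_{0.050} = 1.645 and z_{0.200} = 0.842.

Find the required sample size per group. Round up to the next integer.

n = (z_{α/2} + z_β)² · (σ₁² + σ₂²) / δ²
  = (1.645 + 0.842)² · (48² + 58² = 5668) / 12²
  = 6.1852 · 5668 / 144
  = 243.46
Round up → n = 244 per group.

n = 244 per group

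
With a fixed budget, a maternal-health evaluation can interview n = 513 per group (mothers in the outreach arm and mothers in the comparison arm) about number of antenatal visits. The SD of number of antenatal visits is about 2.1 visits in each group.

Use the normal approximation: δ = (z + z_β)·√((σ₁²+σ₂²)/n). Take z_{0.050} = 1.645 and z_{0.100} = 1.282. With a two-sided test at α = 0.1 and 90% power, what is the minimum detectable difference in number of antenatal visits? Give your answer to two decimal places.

Minimum detectable difference ≈ 0.38 visits

δ = (z_{α/2} + z_β) · √((σ₁²+σ₂²)/n)
  = (1.645 + 1.282) · √(8.82/513)
  = 2.927 · √0.01719
  = 2.927 · 0.1311
  = 0.3838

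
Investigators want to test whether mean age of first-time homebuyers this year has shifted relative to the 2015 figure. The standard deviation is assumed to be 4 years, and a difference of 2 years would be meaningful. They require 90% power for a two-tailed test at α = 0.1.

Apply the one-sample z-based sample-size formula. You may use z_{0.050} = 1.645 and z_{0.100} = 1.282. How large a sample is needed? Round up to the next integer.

n = 35

n = (z_{α/2} + z_β)² · σ² / δ²
  = (1.645 + 1.282)² · 4² / 2²
  = 8.5673 · 16 / 4
  = 34.27
Round up → n = 35.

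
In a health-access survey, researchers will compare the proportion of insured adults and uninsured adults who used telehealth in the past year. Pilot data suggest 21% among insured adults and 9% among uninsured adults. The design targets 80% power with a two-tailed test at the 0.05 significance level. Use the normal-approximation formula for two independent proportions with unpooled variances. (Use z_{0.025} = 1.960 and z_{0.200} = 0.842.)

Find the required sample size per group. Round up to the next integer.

n = (z_{α/2} + z_β)² · [p₁(1−p₁) + p₂(1−p₂)] / (p₁ − p₂)²
  = (1.960 + 0.842)² · (0.21·0.79 + 0.09·0.91) / (0.12)²
  = (2.802)² · (0.1659 + 0.0819) / 0.0144
  = 7.8512 · 0.2478 / 0.0144
  = 135.11
Round up → n = 136 per group.

n = 136 per group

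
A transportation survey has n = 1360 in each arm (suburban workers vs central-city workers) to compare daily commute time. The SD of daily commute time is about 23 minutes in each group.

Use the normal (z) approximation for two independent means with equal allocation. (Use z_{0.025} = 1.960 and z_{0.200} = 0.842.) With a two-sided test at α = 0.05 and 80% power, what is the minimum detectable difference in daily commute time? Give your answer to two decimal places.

Minimum detectable difference ≈ 2.47 minutes

δ = (z_{α/2} + z_β) · √((σ₁²+σ₂²)/n)
  = (1.960 + 0.842) · √(1058/1360)
  = 2.802 · √0.77794
  = 2.802 · 0.8820
  = 2.4714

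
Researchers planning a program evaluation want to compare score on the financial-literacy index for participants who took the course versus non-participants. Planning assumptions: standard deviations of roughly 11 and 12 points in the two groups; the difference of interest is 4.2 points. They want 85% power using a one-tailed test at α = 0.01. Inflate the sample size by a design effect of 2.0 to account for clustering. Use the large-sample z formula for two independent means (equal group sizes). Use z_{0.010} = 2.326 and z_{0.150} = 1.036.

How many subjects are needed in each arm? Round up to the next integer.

n = 340 per group

n = (z_α + z_β)² · (σ₁² + σ₂²) / δ²
  = (2.326 + 1.036)² · (11² + 12² = 265) / 4.2²
  = 11.3030 · 265 / 17.64
  = 169.80
Design effect: 2.0 × 169.80 = 339.60.
Round up → n = 340 per group.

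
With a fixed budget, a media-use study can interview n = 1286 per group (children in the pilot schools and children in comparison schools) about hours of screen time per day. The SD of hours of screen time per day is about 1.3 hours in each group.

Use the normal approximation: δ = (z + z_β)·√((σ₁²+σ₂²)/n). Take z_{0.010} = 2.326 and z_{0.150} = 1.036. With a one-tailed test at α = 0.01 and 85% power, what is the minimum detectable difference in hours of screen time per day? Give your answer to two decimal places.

Minimum detectable difference ≈ 0.17 hours

δ = (z_α + z_β) · √((σ₁²+σ₂²)/n)
  = (2.326 + 1.036) · √(3.38/1286)
  = 3.362 · √0.00263
  = 3.362 · 0.0513
  = 0.1724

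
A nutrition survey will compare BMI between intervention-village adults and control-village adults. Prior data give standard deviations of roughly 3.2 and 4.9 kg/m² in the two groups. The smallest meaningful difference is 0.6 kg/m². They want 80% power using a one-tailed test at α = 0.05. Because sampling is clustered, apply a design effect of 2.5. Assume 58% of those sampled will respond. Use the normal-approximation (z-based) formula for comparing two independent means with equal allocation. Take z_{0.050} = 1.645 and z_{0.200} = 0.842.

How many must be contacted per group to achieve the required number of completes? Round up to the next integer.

n = (z_α + z_β)² · (σ₁² + σ₂²) / δ²
  = (1.645 + 0.842)² · (3.2² + 4.9² = 34.25) / 0.6²
  = 6.1852 · 34.25 / 0.36
  = 588.45
Design effect: 2.5 × 588.45 = 1471.13.
Adjust for 58% response: 1471.13 / 0.58 = 2536.42.
Round up → n = 2537 per group.

n = 2537 per group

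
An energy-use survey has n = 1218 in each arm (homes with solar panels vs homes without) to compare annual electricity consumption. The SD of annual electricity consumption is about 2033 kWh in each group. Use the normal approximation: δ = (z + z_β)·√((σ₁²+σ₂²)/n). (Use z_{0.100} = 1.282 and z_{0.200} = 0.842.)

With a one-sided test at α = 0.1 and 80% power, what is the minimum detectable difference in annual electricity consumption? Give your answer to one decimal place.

δ = (z_α + z_β) · √((σ₁²+σ₂²)/n)
  = (1.282 + 0.842) · √(8266178/1218)
  = 2.124 · √6786.7
  = 2.124 · 82.3813
  = 174.9779

Minimum detectable difference ≈ 175.0 kWh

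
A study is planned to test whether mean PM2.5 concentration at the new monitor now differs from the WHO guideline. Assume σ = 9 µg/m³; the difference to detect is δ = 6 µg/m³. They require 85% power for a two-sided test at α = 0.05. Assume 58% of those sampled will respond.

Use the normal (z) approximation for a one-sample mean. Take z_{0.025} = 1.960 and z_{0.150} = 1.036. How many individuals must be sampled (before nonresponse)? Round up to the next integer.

n = 35

n = (z_{α/2} + z_β)² · σ² / δ²
  = (1.960 + 1.036)² · 9² / 6²
  = 8.9760 · 81 / 36
  = 20.20
Adjust for 58% response: 20.20 / 0.58 = 34.82.
Round up → n = 35.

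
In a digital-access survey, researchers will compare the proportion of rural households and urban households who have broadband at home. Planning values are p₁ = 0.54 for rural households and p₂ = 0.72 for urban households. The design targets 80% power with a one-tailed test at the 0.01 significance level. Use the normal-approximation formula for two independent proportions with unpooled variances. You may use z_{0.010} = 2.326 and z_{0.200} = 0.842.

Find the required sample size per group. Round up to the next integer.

n = (z_α + z_β)² · [p₁(1−p₁) + p₂(1−p₂)] / (p₁ − p₂)²
  = (2.326 + 0.842)² · (0.54·0.46 + 0.72·0.28) / (-0.18)²
  = (3.168)² · (0.2484 + 0.2016) / 0.0324
  = 10.0362 · 0.4500 / 0.0324
  = 139.39
Round up → n = 140 per group.

n = 140 per group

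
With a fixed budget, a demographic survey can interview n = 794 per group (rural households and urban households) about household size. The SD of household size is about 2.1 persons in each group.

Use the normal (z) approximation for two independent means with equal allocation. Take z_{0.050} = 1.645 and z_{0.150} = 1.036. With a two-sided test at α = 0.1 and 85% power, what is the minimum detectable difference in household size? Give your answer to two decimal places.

δ = (z_{α/2} + z_β) · √((σ₁²+σ₂²)/n)
  = (1.645 + 1.036) · √(8.82/794)
  = 2.681 · √0.01111
  = 2.681 · 0.1054
  = 0.2826

Minimum detectable difference ≈ 0.28 persons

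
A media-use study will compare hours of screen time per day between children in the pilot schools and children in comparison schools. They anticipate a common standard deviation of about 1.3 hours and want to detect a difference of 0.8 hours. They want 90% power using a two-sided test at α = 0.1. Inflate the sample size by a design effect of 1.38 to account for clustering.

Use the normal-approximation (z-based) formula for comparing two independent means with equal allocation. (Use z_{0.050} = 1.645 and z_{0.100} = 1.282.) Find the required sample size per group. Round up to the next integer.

n = 63 per group

n = (z_{α/2} + z_β)² · (σ₁² + σ₂²) / δ²
  = (1.645 + 1.282)² · (2·1.3² = 3.38) / 0.8²
  = 8.5673 · 3.38 / 0.64
  = 45.25
Design effect: 1.38 × 45.25 = 62.44.
Round up → n = 63 per group.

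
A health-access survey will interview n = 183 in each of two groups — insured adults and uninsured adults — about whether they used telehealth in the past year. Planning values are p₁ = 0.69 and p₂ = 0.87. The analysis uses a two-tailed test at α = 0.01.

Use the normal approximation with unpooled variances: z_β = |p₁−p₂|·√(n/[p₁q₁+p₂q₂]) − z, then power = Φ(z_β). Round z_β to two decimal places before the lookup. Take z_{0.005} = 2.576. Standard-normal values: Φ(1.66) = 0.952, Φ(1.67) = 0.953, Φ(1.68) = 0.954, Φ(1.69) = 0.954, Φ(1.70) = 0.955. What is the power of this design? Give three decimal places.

z_β = |p₁−p₂|·√(n/[p₁q₁+p₂q₂]) − z_{α/2}
    = 0.18 · √(183/0.3270) − 2.576
    = 0.18 · 23.6566 − 2.576
    = 4.2582 − 2.576 = 1.6822 → 1.68
Power = Φ(1.68) = 0.954.

Power ≈ 0.954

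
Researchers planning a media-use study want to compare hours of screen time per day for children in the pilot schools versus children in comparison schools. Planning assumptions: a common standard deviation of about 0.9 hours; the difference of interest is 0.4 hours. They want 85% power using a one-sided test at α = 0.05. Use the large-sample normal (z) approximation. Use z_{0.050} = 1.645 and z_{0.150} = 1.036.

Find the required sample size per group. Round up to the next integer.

n = (z_α + z_β)² · (σ₁² + σ₂²) / δ²
  = (1.645 + 1.036)² · (2·0.9² = 1.62) / 0.4²
  = 7.1878 · 1.62 / 0.16
  = 72.78
Round up → n = 73 per group.

n = 73 per group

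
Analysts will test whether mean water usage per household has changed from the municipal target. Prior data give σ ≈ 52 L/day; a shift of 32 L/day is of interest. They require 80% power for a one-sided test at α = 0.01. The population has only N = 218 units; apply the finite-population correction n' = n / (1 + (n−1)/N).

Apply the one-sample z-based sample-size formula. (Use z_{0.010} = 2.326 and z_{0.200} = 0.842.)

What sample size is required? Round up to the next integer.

n = (z_α + z_β)² · σ² / δ²
  = (2.326 + 0.842)² · 52² / 32²
  = 10.0362 · 2704 / 1024
  = 26.50
Finite-population correction (N = 218): 26.50 / (1 + (26.50 − 1)/218) = 23.73.
Round up → n = 24.

n = 24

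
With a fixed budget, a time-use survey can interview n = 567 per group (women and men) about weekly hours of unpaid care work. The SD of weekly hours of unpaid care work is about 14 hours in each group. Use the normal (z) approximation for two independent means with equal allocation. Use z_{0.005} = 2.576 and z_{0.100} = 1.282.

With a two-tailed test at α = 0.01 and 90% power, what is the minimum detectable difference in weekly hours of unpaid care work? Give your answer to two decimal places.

δ = (z_{α/2} + z_β) · √((σ₁²+σ₂²)/n)
  = (2.576 + 1.282) · √(392/567)
  = 3.858 · √0.69136
  = 3.858 · 0.8315
  = 3.2078

Minimum detectable difference ≈ 3.21 hours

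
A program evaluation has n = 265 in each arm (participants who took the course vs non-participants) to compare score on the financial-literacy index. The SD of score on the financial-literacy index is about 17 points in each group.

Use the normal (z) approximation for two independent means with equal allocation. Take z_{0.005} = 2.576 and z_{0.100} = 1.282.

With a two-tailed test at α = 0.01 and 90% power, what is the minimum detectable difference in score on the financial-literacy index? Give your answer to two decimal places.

Minimum detectable difference ≈ 5.70 points

δ = (z_{α/2} + z_β) · √((σ₁²+σ₂²)/n)
  = (2.576 + 1.282) · √(578/265)
  = 3.858 · √2.1811
  = 3.858 · 1.4769
  = 5.6977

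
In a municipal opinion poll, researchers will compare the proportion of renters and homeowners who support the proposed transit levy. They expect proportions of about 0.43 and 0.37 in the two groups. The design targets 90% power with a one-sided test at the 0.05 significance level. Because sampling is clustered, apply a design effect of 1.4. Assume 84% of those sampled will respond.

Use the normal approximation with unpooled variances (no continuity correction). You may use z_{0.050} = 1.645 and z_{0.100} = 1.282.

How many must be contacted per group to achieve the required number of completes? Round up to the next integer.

n = 1897 per group

n = (z_α + z_β)² · [p₁(1−p₁) + p₂(1−p₂)] / (p₁ − p₂)²
  = (1.645 + 1.282)² · (0.43·0.57 + 0.37·0.63) / (0.06)²
  = (2.927)² · (0.2451 + 0.2331) / 0.0036
  = 8.5673 · 0.4782 / 0.0036
  = 1138.03
Design effect: 1.4 × 1138.03 = 1593.24.
Adjust for 84% response: 1593.24 / 0.84 = 1896.71.
Round up → n = 1897 per group.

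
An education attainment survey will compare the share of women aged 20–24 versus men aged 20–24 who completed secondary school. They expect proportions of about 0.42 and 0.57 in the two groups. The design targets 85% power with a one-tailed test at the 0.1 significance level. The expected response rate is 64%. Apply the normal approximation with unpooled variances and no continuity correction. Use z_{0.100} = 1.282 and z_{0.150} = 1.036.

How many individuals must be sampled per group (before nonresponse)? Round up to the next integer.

n = 183 per group

n = (z_α + z_β)² · [p₁(1−p₁) + p₂(1−p₂)] / (p₁ − p₂)²
  = (1.282 + 1.036)² · (0.42·0.58 + 0.57·0.43) / (-0.15)²
  = (2.318)² · (0.2436 + 0.2451) / 0.0225
  = 5.3731 · 0.4887 / 0.0225
  = 116.70
Adjust for 64% response: 116.70 / 0.64 = 182.35.
Round up → n = 183 per group.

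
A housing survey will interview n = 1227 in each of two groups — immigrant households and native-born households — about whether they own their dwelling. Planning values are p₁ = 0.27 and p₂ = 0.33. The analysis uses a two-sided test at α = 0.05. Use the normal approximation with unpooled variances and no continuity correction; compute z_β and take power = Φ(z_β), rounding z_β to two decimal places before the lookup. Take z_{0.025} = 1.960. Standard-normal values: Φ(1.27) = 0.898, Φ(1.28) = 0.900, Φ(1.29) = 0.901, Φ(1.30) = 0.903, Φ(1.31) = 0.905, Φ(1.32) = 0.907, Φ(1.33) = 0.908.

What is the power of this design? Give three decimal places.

z_β = |p₁−p₂|·√(n/[p₁q₁+p₂q₂]) − z_{α/2}
    = 0.06 · √(1227/0.4182) − 1.960
    = 0.06 · 54.1664 − 1.960
    = 3.2500 − 1.960 = 1.2900 → 1.29
Power = Φ(1.29) = 0.901.

Power ≈ 0.901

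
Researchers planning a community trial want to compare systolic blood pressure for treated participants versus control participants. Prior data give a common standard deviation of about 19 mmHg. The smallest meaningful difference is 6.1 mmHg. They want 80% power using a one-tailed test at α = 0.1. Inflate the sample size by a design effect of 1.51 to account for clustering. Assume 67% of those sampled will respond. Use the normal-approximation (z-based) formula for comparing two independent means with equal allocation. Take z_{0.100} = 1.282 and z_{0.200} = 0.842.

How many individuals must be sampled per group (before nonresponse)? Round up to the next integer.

n = 198 per group

n = (z_α + z_β)² · (σ₁² + σ₂²) / δ²
  = (1.282 + 0.842)² · (2·19² = 722) / 6.1²
  = 4.5114 · 722 / 37.21
  = 87.54
Design effect: 1.51 × 87.54 = 132.18.
Adjust for 67% response: 132.18 / 0.67 = 197.28.
Round up → n = 198 per group.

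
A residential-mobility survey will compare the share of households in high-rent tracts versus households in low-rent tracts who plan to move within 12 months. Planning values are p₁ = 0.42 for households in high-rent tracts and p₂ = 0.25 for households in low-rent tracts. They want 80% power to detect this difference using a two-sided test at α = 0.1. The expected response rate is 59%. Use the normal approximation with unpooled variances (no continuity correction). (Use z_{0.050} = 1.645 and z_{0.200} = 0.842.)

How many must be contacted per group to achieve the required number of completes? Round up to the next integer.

n = 157 per group

n = (z_{α/2} + z_β)² · [p₁(1−p₁) + p₂(1−p₂)] / (p₁ − p₂)²
  = (1.645 + 0.842)² · (0.42·0.58 + 0.25·0.75) / (0.17)²
  = (2.487)² · (0.2436 + 0.1875) / 0.0289
  = 6.1852 · 0.4311 / 0.0289
  = 92.26
Adjust for 59% response: 92.26 / 0.59 = 156.38.
Round up → n = 157 per group.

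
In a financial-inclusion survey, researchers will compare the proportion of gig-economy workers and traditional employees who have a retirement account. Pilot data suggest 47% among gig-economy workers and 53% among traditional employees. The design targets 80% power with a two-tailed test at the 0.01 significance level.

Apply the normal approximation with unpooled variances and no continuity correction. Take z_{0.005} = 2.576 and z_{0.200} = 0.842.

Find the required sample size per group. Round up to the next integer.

n = 1617 per group

n = (z_{α/2} + z_β)² · [p₁(1−p₁) + p₂(1−p₂)] / (p₁ − p₂)²
  = (2.576 + 0.842)² · (0.47·0.53 + 0.53·0.47) / (-0.06)²
  = (3.418)² · (0.2491 + 0.2491) / 0.0036
  = 11.6827 · 0.4982 / 0.0036
  = 1616.76
Round up → n = 1617 per group.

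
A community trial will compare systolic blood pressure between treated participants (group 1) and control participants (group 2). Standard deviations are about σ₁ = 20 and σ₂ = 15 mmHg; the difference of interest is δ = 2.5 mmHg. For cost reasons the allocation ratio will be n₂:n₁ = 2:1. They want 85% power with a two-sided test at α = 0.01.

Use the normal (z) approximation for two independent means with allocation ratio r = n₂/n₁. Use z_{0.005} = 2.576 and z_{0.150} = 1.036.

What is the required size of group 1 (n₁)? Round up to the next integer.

n₁ = (z_{α/2} + z_β)² · (σ₁² + σ₂²/r) / δ²
   = (2.576 + 1.036)² · (20² + 15²/2) / 2.5²
   = 13.0465 · (400 + 112.5) / 6.25
   = 13.0465 · 512.5 / 6.25
   = 1069.82
Round up → n₁ = 1070; n₂ = r·n₁ = 2 × 1070 = 2140.

n₁ = 1070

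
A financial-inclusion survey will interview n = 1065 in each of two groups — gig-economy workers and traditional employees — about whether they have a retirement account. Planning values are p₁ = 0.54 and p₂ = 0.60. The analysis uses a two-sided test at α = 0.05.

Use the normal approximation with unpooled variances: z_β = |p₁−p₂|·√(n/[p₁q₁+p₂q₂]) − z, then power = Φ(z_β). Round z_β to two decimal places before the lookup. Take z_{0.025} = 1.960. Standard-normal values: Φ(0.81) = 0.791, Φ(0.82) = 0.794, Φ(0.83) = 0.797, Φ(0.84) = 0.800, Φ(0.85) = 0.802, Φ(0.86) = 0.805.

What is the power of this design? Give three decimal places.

Power ≈ 0.800

z_β = |p₁−p₂|·√(n/[p₁q₁+p₂q₂]) − z_{α/2}
    = 0.06 · √(1065/0.4884) − 1.960
    = 0.06 · 46.6968 − 1.960
    = 2.8018 − 1.960 = 0.8418 → 0.84
Power = Φ(0.84) = 0.800.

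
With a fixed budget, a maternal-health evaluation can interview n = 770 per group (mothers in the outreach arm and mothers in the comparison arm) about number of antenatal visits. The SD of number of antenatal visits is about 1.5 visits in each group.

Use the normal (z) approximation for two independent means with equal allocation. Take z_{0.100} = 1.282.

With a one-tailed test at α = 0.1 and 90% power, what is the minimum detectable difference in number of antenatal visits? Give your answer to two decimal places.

δ = (z_α + z_β) · √((σ₁²+σ₂²)/n)
  = (1.282 + 1.282) · √(4.5/770)
  = 2.564 · √0.00584
  = 2.564 · 0.0764
  = 0.1960

Minimum detectable difference ≈ 0.20 visits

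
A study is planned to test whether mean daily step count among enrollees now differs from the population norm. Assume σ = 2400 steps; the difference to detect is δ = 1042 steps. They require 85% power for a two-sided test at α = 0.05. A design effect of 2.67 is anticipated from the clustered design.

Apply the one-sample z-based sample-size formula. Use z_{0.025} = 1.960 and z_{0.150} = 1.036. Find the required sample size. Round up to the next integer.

n = 128

n = (z_{α/2} + z_β)² · σ² / δ²
  = (1.960 + 1.036)² · 2400² / 1042²
  = 8.9760 · 5760000 / 1085764
  = 47.62
Design effect: 2.67 × 47.62 = 127.14.
Round up → n = 128.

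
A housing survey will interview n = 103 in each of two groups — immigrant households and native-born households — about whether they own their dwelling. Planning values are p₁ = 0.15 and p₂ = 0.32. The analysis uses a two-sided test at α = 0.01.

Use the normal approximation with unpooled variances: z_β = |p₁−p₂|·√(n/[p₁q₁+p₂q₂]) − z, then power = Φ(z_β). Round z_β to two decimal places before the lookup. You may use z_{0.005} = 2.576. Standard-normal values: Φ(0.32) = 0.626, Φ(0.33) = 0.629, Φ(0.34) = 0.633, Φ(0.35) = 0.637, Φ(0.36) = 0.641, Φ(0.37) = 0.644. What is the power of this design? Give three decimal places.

Power ≈ 0.641

z_β = |p₁−p₂|·√(n/[p₁q₁+p₂q₂]) − z_{α/2}
    = 0.17 · √(103/0.3451) − 2.576
    = 0.17 · 17.2761 − 2.576
    = 2.9369 − 2.576 = 0.3609 → 0.36
Power = Φ(0.36) = 0.641.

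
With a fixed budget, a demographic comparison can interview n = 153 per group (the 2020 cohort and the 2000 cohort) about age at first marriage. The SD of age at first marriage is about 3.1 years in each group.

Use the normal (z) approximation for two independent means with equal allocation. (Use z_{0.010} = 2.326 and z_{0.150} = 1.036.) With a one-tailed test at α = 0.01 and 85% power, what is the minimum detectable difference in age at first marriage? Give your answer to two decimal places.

δ = (z_α + z_β) · √((σ₁²+σ₂²)/n)
  = (2.326 + 1.036) · √(19.22/153)
  = 3.362 · √0.12562
  = 3.362 · 0.3544
  = 1.1916

Minimum detectable difference ≈ 1.19 years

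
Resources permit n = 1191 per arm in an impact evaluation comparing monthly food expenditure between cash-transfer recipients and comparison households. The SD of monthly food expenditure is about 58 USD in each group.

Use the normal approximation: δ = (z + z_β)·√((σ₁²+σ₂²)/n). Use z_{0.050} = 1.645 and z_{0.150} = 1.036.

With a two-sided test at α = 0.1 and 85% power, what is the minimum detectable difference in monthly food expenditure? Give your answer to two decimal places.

δ = (z_{α/2} + z_β) · √((σ₁²+σ₂²)/n)
  = (1.645 + 1.036) · √(6728/1191)
  = 2.681 · √5.649
  = 2.681 · 2.3768
  = 6.3721

Minimum detectable difference ≈ 6.37 USD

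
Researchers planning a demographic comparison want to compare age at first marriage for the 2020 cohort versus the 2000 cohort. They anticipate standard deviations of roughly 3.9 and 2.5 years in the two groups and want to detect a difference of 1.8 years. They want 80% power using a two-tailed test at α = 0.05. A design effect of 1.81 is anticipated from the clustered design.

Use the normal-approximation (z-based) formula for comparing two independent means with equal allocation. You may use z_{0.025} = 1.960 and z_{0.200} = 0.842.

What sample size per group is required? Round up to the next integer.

n = (z_{α/2} + z_β)² · (σ₁² + σ₂²) / δ²
  = (1.960 + 0.842)² · (3.9² + 2.5² = 21.46) / 1.8²
  = 7.8512 · 21.46 / 3.24
  = 52.00
Design effect: 1.81 × 52.00 = 94.12.
Round up → n = 95 per group.

n = 95 per group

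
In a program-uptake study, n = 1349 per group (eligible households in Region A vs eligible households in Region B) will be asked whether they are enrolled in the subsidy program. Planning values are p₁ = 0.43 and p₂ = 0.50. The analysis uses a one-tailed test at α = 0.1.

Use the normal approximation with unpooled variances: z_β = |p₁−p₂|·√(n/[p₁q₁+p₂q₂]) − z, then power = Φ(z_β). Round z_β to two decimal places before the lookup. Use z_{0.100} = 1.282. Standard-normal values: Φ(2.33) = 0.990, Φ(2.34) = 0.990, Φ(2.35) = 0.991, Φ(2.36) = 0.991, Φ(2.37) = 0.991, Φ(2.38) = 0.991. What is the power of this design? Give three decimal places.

Power ≈ 0.991

z_β = |p₁−p₂|·√(n/[p₁q₁+p₂q₂]) − z_α
    = 0.07 · √(1349/0.4951) − 1.282
    = 0.07 · 52.1987 − 1.282
    = 3.6539 − 1.282 = 2.3719 → 2.37
Power = Φ(2.37) = 0.991.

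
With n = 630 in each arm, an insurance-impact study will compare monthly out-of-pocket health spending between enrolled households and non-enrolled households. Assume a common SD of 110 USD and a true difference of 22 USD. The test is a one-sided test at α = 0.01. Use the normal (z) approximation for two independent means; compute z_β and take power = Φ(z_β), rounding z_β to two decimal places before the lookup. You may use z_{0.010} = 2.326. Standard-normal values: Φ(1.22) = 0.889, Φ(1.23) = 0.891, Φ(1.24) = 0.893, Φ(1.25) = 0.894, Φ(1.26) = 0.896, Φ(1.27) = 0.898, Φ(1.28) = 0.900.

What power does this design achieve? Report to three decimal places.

z_β = δ·√(n/(σ₁²+σ₂²)) − z_α
    = 22 · √(630/24200) − 2.326
    = 22 · 0.16135 − 2.326
    = 3.5496 − 2.326 = 1.2236 → 1.22
Power = Φ(1.22) = 0.889.

Power ≈ 0.889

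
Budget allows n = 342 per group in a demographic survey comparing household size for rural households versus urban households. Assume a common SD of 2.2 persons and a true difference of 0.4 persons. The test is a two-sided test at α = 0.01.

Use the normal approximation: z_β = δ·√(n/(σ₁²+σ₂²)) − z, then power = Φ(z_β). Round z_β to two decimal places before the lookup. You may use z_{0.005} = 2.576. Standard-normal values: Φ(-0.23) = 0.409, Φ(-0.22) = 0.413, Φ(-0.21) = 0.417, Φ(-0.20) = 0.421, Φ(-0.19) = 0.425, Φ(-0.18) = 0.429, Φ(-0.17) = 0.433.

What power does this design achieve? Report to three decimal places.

Power ≈ 0.421

z_β = δ·√(n/(σ₁²+σ₂²)) − z_{α/2}
    = 0.4 · √(342/9.68) − 2.576
    = 0.4 · 5.94395 − 2.576
    = 2.3776 − 2.576 = -0.1984 → -0.20
Power = Φ(-0.20) = 0.421.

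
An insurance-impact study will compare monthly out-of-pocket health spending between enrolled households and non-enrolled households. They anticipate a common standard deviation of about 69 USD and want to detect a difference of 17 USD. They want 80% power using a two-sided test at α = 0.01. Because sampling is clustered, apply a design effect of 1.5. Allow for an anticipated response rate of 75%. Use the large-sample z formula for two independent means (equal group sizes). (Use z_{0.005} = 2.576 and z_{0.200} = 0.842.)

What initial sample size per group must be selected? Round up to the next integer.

n = (z_{α/2} + z_β)² · (σ₁² + σ₂²) / δ²
  = (2.576 + 0.842)² · (2·69² = 9522) / 17²
  = 11.6827 · 9522 / 289
  = 384.92
Design effect: 1.5 × 384.92 = 577.39.
Adjust for 75% response: 577.39 / 0.75 = 769.85.
Round up → n = 770 per group.

n = 770 per group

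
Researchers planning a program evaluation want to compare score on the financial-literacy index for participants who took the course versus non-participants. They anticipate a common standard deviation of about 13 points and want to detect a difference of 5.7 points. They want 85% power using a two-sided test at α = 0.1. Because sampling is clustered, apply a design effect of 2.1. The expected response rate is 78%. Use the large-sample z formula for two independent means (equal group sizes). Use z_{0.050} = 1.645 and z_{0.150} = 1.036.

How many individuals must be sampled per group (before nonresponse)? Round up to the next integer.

n = 202 per group

n = (z_{α/2} + z_β)² · (σ₁² + σ₂²) / δ²
  = (1.645 + 1.036)² · (2·13² = 338) / 5.7²
  = 7.1878 · 338 / 32.49
  = 74.78
Design effect: 2.1 × 74.78 = 157.03.
Adjust for 78% response: 157.03 / 0.78 = 201.32.
Round up → n = 202 per group.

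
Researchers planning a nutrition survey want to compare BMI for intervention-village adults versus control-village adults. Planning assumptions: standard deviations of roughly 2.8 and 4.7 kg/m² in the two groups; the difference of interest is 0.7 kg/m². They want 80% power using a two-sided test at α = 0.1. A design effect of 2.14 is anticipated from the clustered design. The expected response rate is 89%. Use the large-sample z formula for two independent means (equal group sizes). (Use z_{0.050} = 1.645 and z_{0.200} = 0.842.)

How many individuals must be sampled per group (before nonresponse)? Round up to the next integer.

n = 909 per group

n = (z_{α/2} + z_β)² · (σ₁² + σ₂²) / δ²
  = (1.645 + 0.842)² · (2.8² + 4.7² = 29.93) / 0.7²
  = 6.1852 · 29.93 / 0.49
  = 377.80
Design effect: 2.14 × 377.80 = 808.49.
Adjust for 89% response: 808.49 / 0.89 = 908.42.
Round up → n = 909 per group.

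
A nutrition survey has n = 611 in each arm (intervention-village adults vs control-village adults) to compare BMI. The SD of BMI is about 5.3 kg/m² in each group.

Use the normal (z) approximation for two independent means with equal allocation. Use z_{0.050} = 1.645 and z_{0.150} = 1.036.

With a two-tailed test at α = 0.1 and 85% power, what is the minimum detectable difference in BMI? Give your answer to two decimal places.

Minimum detectable difference ≈ 0.81 kg/m²

δ = (z_{α/2} + z_β) · √((σ₁²+σ₂²)/n)
  = (1.645 + 1.036) · √(56.18/611)
  = 2.681 · √0.09195
  = 2.681 · 0.3032
  = 0.8130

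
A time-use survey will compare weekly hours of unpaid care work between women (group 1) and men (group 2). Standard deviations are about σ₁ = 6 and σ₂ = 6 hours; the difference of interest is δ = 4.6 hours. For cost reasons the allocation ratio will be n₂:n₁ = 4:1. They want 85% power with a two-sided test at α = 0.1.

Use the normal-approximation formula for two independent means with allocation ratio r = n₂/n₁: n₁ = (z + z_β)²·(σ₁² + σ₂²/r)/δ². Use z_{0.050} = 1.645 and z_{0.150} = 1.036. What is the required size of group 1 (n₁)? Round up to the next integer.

n₁ = 16

n₁ = (z_{α/2} + z_β)² · (σ₁² + σ₂²/r) / δ²
   = (1.645 + 1.036)² · (6² + 6²/4) / 4.6²
   = 7.1878 · (36 + 9) / 21.16
   = 7.1878 · 45 / 21.16
   = 15.29
Round up → n₁ = 16; n₂ = r·n₁ = 4 × 16 = 64.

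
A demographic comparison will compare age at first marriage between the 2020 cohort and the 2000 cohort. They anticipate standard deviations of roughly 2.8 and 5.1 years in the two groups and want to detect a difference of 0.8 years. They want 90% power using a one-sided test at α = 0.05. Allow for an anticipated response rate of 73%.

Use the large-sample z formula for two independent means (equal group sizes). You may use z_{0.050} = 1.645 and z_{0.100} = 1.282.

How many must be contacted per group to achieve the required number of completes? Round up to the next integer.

n = (z_α + z_β)² · (σ₁² + σ₂²) / δ²
  = (1.645 + 1.282)² · (2.8² + 5.1² = 33.85) / 0.8²
  = 8.5673 · 33.85 / 0.64
  = 453.13
Adjust for 73% response: 453.13 / 0.73 = 620.73.
Round up → n = 621 per group.

n = 621 per group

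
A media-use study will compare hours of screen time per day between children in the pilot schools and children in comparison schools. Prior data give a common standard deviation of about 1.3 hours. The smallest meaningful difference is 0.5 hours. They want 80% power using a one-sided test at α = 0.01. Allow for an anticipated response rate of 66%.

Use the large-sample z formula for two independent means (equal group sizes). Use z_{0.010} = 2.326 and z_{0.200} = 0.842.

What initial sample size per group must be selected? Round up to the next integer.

n = (z_α + z_β)² · (σ₁² + σ₂²) / δ²
  = (2.326 + 0.842)² · (2·1.3² = 3.38) / 0.5²
  = 10.0362 · 3.38 / 0.25
  = 135.69
Adjust for 66% response: 135.69 / 0.66 = 205.59.
Round up → n = 206 per group.

n = 206 per group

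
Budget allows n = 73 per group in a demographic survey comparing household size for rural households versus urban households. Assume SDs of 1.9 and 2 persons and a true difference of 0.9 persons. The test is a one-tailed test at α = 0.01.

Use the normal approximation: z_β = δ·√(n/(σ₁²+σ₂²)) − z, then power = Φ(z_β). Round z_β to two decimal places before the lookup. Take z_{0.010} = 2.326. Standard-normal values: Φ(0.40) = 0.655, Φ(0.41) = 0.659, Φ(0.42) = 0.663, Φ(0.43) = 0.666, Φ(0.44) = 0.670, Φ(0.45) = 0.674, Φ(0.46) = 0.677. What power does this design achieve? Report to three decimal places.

z_β = δ·√(n/(σ₁²+σ₂²)) − z_α
    = 0.9 · √(73/7.61) − 2.326
    = 0.9 · 3.09720 − 2.326
    = 2.7875 − 2.326 = 0.4615 → 0.46
Power = Φ(0.46) = 0.677.

Power ≈ 0.677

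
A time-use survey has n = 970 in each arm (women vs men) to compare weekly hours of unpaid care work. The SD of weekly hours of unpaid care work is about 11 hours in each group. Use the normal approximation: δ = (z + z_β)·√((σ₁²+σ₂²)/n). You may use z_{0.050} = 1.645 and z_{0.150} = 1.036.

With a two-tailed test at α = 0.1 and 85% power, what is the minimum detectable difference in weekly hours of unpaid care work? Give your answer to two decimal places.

δ = (z_{α/2} + z_β) · √((σ₁²+σ₂²)/n)
  = (1.645 + 1.036) · √(242/970)
  = 2.681 · √0.24948
  = 2.681 · 0.4995
  = 1.3391

Minimum detectable difference ≈ 1.34 hours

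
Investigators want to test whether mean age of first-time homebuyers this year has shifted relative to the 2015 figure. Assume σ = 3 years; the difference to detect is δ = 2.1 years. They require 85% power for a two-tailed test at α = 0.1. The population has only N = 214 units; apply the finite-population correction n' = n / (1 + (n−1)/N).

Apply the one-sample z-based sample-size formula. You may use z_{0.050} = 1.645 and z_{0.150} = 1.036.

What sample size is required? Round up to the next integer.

n = 14

n = (z_{α/2} + z_β)² · σ² / δ²
  = (1.645 + 1.036)² · 3² / 2.1²
  = 7.1878 · 9 / 4.41
  = 14.67
Finite-population correction (N = 214): 14.67 / (1 + (14.67 − 1)/214) = 13.79.
Round up → n = 14.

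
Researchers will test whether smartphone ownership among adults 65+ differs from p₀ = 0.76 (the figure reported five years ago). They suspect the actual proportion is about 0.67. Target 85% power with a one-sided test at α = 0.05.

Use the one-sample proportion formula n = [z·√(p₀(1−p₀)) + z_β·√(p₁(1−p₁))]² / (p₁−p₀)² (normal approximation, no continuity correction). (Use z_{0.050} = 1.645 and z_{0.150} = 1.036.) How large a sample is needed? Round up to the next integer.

n = [z_α·√(p₀q₀) + z_β·√(p₁q₁)]² / (p₁ − p₀)²
  = [1.645·√(0.76·0.24) + 1.036·√(0.67·0.33)]² / (-0.09)²
  = [1.645·0.4271 + 1.036·0.4702]² / 0.0081
  = [1.1897]² / 0.0081
  = 174.74
Round up → n = 175.

n = 175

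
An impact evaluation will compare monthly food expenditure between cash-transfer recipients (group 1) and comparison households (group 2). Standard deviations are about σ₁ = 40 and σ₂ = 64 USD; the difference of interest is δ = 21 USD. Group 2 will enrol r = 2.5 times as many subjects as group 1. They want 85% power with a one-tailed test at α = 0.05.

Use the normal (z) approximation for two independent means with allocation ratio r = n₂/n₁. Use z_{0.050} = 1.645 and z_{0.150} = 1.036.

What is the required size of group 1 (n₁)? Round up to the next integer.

n₁ = 53

n₁ = (z_α + z_β)² · (σ₁² + σ₂²/r) / δ²
   = (1.645 + 1.036)² · (40² + 64²/2.5) / 21²
   = 7.1878 · (1600 + 1638.4) / 441
   = 7.1878 · 3238.4 / 441
   = 52.78
Round up → n₁ = 53; n₂ = r·n₁ = 2.5 × 53 = 133.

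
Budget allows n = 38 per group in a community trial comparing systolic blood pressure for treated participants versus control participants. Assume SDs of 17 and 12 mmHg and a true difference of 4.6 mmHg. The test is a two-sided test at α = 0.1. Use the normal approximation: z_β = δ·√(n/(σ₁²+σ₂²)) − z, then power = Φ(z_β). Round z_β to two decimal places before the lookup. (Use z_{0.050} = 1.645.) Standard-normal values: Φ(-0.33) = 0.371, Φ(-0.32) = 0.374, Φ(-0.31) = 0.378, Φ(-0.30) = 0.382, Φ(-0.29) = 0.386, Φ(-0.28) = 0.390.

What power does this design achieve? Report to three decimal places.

z_β = δ·√(n/(σ₁²+σ₂²)) − z_{α/2}
    = 4.6 · √(38/433) − 1.645
    = 4.6 · 0.29624 − 1.645
    = 1.3627 − 1.645 = -0.2823 → -0.28
Power = Φ(-0.28) = 0.390.

Power ≈ 0.390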